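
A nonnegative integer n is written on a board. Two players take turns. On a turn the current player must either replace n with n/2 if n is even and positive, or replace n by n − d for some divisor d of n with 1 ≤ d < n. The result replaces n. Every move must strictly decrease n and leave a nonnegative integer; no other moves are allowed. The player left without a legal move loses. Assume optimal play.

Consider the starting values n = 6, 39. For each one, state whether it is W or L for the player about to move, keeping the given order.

6: W, 39: L

Work bottom-up. With no move the player to move loses. Otherwise the position is W if at least one move leads to an L position for the opponent, and L if every move leads to a W.
n=0: no move → L
n=1: no move → L
n=2: W (go to 1, an L position)
n=3: L (sole option 2(W) is W)
n=4: W (go to 3, an L position)
n=5: L (sole option 4(W) is W)
n=6: W (go to 3, an L position)
n=7: L (sole option 6(W) is W)
n=8: W (go to 7, an L position)
n=9: L (options 6(W), 8(W) are all W)
n=10: W (go to 5, an L position)
n=11: L (sole option 10(W) is W)
n=12: W (go to 9, an L position)
n=13: L (sole option 12(W) is W)
n=14: W (go to 7, an L position)
n=15: L (options 10(W), 12(W), 14(W) are all W)
n=16: W (go to 15, an L position)
n=17: L (sole option 16(W) is W)
n=18: W (go to 9, an L position)
n=19: L (sole option 18(W) is W)
n=20: W (go to 15, an L position)
n=21: L (options 14(W), 18(W), 20(W) are all W)
n=22: W (go to 11, an L position)
n=23: L (sole option 22(W) is W)
n=24: W (go to 21, an L position)
n=25: L (options 20(W), 24(W) are all W)
n=26: W (go to 13, an L position)
n=27: L (options 18(W), 24(W), 26(W) are all W)
n=28: W (go to 21, an L position)
n=29: L (sole option 28(W) is W)
n=30: W (go to 15, an L position)
n=31: L (sole option 30(W) is W)
n=32: W (go to 31, an L position)
n=33: L (options 22(W), 30(W), 32(W) are all W)
n=34: W (go to 17, an L position)
n=35: L (options 28(W), 30(W), 34(W) are all W)
n=36: W (go to 27, an L position)
n=37: L (sole option 36(W) is W)
n=38: W (go to 19, an L position)
n=39: L (options 26(W), 36(W), 38(W) are all W)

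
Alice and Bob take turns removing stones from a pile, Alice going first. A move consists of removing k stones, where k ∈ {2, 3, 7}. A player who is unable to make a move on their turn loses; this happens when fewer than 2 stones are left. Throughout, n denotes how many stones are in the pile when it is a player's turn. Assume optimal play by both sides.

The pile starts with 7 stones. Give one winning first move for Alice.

Positions with no move are L. A position that does have a move is losing for the player to move precisely when every available move leads to a winning position for the opponent. Fill in the labels:
n=0: no move → L
n=1: no move → L
n=2: W (go to 0, an L position)
n=3: W (go to 1, an L position)
n=4: W (go to 1, an L position)
n=5: L (options 3(W), 2(W) are all W)
n=6: L (options 4(W), 3(W) are all W)
n=7: W (go to 5, an L position)
From 7, the L positions reachable in one move are: 5, 0. Any move reaching one of these is winning.

Remove 2, leaving 5.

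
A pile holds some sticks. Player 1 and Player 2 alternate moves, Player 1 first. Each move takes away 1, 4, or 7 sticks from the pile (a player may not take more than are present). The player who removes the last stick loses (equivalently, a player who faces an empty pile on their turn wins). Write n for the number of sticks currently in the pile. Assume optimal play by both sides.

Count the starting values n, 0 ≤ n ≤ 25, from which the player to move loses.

Classify positions by backward induction: terminal positions (no move available) are W. From any other position, the mover wins iff some move reaches an L.
n=0: no move; the opponent has just taken the last stick and therefore loses → W
n=1: L (sole option 0(W) is W)
n=2: W (go to 1, an L position)
n=3: L (sole option 2(W) is W)
n=4: W (go to 3, an L position)
n=5: W (go to 1, an L position)
n=6: L (options 5(W), 2(W) are all W)
n=7: W (go to 6, an L position)
n=8: W (go to 1, an L position)
n=9: L (options 8(W), 5(W), 2(W) are all W)
n=10: W (go to 9, an L position)
n=11: L (options 10(W), 7(W), 4(W) are all W)
n=12: W (go to 11, an L position)
n=13: W (go to 9, an L position)
n=14: L (options 13(W), 10(W), 7(W) are all W)
n=15: W (go to 14, an L position)
n=16: W (go to 9, an L position)
n=17: L (options 16(W), 13(W), 10(W) are all W)
n=18: W (go to 17, an L position)
n=19: L (options 18(W), 15(W), 12(W) are all W)
n=20: W (go to 19, an L position)
n=21: W (go to 17, an L position)
n=22: L (options 21(W), 18(W), 15(W) are all W)
n=23: W (go to 22, an L position)
n=24: W (go to 17, an L position)
n=25: L (options 24(W), 21(W), 18(W) are all W)
L entries with 0 ≤ n ≤ 25: n = 1, 3, 6, 9, 11, 14, 17, 19, 22, 25; that makes 10.

10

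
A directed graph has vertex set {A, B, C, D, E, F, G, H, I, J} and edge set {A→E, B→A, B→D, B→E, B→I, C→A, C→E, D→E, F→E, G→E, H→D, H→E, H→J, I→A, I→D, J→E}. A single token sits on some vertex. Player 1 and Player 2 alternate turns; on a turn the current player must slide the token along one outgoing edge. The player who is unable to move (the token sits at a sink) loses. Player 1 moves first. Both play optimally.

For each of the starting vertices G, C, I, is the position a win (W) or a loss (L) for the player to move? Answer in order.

G: W, C: W, I: L

Work bottom-up. With no move the player to move loses. Otherwise the position is W if at least one move leads to an L position for the opponent, and L if every move leads to a W.
Every edge goes from a vertex to one that appears earlier in the order E, D, A, I, B, J, C, F, G, H, so processing vertices in that order labels each vertex after all of its successors.
E: no outgoing edge → L
D: W (go to E, an L position)
A: W (go to E, an L position)
I: L (options A(W), D(W) are all W)
B: W (go to I, an L position)
J: W (go to E, an L position)
C: W (go to E, an L position)
F: W (go to E, an L position)
G: W (go to E, an L position)
H: W (go to E, an L position)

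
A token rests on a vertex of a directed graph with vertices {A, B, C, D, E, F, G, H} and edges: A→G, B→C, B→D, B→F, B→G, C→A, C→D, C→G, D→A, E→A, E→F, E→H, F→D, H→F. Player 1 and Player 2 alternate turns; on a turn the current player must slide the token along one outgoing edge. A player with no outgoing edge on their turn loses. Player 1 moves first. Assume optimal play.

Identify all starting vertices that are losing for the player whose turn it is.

D, G, H

Compute win/loss labels from the base case upward. A position with no move is L. Any other position is W if it can reach an L in one move, else L.
Every edge goes from a vertex to one that appears earlier in the order G, A, D, C, F, H, E, B, so processing vertices in that order labels each vertex after all of its successors.
G: no outgoing edge → L
A: →G(L), so W
D: →A(W) only, which is W, so L
C: →D(L), so W
F: →D(L), so W
H: →F(W) only, which is W, so L
E: →H(L), so W
B: →D(L), so W
Reading off the rows marked L gives the requested list; there are 3 such vertices.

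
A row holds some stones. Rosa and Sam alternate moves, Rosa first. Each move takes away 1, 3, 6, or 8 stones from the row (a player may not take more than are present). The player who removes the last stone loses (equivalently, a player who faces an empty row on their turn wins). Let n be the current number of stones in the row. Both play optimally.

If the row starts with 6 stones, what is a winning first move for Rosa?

Remove 1, leaving 5.

Build the W/L table. Terminal = W. A non-terminal position is W if it has a move to some L; otherwise it is L.
n=0: no move; the opponent has just taken the last stone and therefore loses → W
n=1: only reaches 0(W), which is W → L
n=2: reaches L-position 1 → W
n=3: only reaches 2(W), 0(W), all W → L
n=4: reaches L-position 3 → W
n=5: only reaches 4(W), 2(W), all W → L
n=6: reaches L-position 5 → W
From 6, the L positions reachable in one move are: 5, 3. Any move reaching one of these is winning.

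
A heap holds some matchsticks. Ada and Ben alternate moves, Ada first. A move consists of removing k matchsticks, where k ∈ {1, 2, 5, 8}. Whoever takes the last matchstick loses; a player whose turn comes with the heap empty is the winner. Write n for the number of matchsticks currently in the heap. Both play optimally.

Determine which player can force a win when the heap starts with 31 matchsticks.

Build the W/L table. Terminal = W. A non-terminal position is W if it has a move to some L; otherwise it is L.
n=0: no move; the opponent has just taken the last matchstick and therefore loses → W
n=1: →0(W) only, which is W, so L
n=2: →1(L), so W
n=3: →1(L), so W
n=4: →3(W), 2(W) — all W, so L
n=5: →4(L), so W
n=6: →4(L), so W
n=7: →6(W), 5(W), 2(W) — all W, so L
n=8: →7(L), so W
n=9: →7(L), so W
n=10: →9(W), 8(W), 5(W), 2(W) — all W, so L
n=11: →10(L), so W
n=12: →10(L), so W
n=13: →12(W), 11(W), 8(W), 5(W) — all W, so L
n=14: →13(L), so W
n=15: →13(L), so W
n=16: →15(W), 14(W), 11(W), 8(W) — all W, so L
n=17: →16(L), so W
n=18: →16(L), so W
n=19: →18(W), 17(W), 14(W), 11(W) — all W, so L
n=20: →19(L), so W
n=21: →19(L), so W
n=22: →21(W), 20(W), 17(W), 14(W) — all W, so L
n=23: →22(L), so W
n=24: →22(L), so W
n=25: →24(W), 23(W), 20(W), 17(W) — all W, so L
n=26: →25(L), so W
n=27: →25(L), so W
n=28: →27(W), 26(W), 23(W), 20(W) — all W, so L
n=29: →28(L), so W
n=30: →28(L), so W
n=31: →30(W), 29(W), 26(W), 23(W) — all W, so L
The starting position 31 is L: whatever Ada does, the opponent receives a W position.

Ben wins.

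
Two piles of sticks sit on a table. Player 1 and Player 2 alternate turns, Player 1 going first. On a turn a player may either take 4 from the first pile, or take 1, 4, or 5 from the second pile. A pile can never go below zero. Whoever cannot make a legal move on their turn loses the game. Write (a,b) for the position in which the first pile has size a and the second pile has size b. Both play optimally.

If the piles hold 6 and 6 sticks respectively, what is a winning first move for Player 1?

Label each position W (a win for the player to move) or L (a loss). A position with no legal move is L; any other position is W exactly when some move reaches an L, and L when every move reaches a W.
No move ever increases a pile, so every position that can arise here has a ≤ 6 and b ≤ 6; it is enough to label the cells with 0 ≤ a ≤ 6 and 0 ≤ b ≤ 6.
Every move lowers a or b (never raises either), so fill the grid row by row in increasing a, and left to right within a row: each cell's successors are then already labelled.
      b=0  b=1  b=2  b=3  b=4  b=5  b=6
a=0:    L    W    L    W    W    W    W
a=1:    L    W    L    W    W    W    W
a=2:    L    W    L    W    W    W    W
a=3:    L    W    L    W    W    W    W
a=4:    W    L    W    L    W    W    W
a=5:    W    L    W    L    W    W    W
a=6:    W    L    W    L    W    W    W
Cells with no legal move (terminal, hence L): (0,0), (1,0), (2,0), (3,0).
The remaining L cells, each justified by listing all of its moves:
(0,2): →(0,1)(W) only, which is W, so L
(1,2): →(1,1)(W) only, which is W, so L
(2,2): →(2,1)(W) only, which is W, so L
(3,2): →(3,1)(W) only, which is W, so L
(4,1): →(0,1)(W), (4,0)(W) — all W, so L
(4,3): →(0,3)(W), (4,2)(W) — all W, so L
(5,1): →(1,1)(W), (5,0)(W) — all W, so L
(5,3): →(1,3)(W), (5,2)(W) — all W, so L
(6,1): →(2,1)(W), (6,0)(W) — all W, so L
(6,3): →(2,3)(W), (6,2)(W) — all W, so L
Every other cell has at least one move into one of the L cells above, so it is W.
From (6,6), the L positions reachable in one move are: (6,1).

Move to (6,1).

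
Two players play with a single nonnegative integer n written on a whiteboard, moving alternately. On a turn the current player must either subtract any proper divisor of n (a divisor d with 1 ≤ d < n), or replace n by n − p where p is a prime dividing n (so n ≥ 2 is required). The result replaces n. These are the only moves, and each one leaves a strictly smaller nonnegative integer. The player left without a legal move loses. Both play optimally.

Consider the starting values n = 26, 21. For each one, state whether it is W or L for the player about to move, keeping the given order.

Work bottom-up. With no move the player to move loses. Otherwise the position is W if at least one move leads to an L position for the opponent, and L if every move leads to a W.
n=0: no move → L
n=1: no move → L
n=2: →0(L), so W
n=3: →0(L), so W
n=4: →2(W), 3(W) — all W, so L
n=5: →0(L), so W
n=6: →4(L), so W
n=7: →0(L), so W
n=8: →4(L), so W
n=9: →6(W), 8(W) — all W, so L
n=10: →9(L), so W
n=11: →0(L), so W
n=12: →9(L), so W
n=13: →0(L), so W
n=14: →7(W), 12(W), 13(W) — all W, so L
n=15: →14(L), so W
n=16: →14(L), so W
n=17: →0(L), so W
n=18: →9(L), so W
n=19: →0(L), so W
n=20: →10(W), 15(W), 16(W), 18(W), 19(W) — all W, so L
n=21: →14(L), so W
n=22: →20(L), so W
n=23: →0(L), so W
n=24: →20(L), so W
n=25: →20(L), so W
n=26: →13(W), 24(W), 25(W) — all W, so L

26: L, 21: W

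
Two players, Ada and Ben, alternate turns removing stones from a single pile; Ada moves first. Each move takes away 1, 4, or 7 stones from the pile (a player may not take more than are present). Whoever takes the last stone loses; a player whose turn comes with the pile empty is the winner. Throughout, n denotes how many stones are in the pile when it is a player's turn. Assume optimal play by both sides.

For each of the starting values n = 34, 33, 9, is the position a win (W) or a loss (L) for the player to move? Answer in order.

Compute win/loss labels from the base case upward. A position with no move is W. Any other position is W if it can reach an L in one move, else L.
n=0: no move; the opponent has just taken the last stone and therefore loses → W
n=1: →0(W) only, which is W, so L
n=2: →1(L), so W
n=3: →2(W) only, which is W, so L
n=4: →3(L), so W
n=5: →1(L), so W
n=6: →5(W), 2(W) — all W, so L
n=7: →6(L), so W
n=8: →1(L), so W
n=9: →8(W), 5(W), 2(W) — all W, so L
n=10: →9(L), so W
n=11: →10(W), 7(W), 4(W) — all W, so L
n=12: →11(L), so W
n=13: →9(L), so W
n=14: →13(W), 10(W), 7(W) — all W, so L
n=15: →14(L), so W
n=16: →9(L), so W
n=17: →16(W), 13(W), 10(W) — all W, so L
n=18: →17(L), so W
n=19: →18(W), 15(W), 12(W) — all W, so L
n=20: →19(L), so W
n=21: →17(L), so W
n=22: →21(W), 18(W), 15(W) — all W, so L
n=23: →22(L), so W
n=24: →17(L), so W
n=25: →24(W), 21(W), 18(W) — all W, so L
n=26: →25(L), so W
n=27: →26(W), 23(W), 20(W) — all W, so L
n=28: →27(L), so W
n=29: →25(L), so W
n=30: →29(W), 26(W), 23(W) — all W, so L
n=31: →30(L), so W
n=32: →25(L), so W
n=33: →32(W), 29(W), 26(W) — all W, so L
n=34: →33(L), so W

34: W, 33: L, 9: L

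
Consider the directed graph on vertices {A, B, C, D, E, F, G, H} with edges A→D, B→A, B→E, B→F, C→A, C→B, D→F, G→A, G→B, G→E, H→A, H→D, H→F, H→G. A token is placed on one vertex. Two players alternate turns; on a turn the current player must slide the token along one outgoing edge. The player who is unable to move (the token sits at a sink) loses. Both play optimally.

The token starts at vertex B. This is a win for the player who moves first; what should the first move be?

Move to A.

Compute win/loss labels from the base case upward. A position with no move is L. Any other position is W if it can reach an L in one move, else L.
Every edge goes from a vertex to one that appears earlier in the order E, F, D, A, B, G, C, H, so processing vertices in that order labels each vertex after all of its successors.
E: no outgoing edge → L
F: no outgoing edge → L
D: W (go to F, an L position)
A: L (sole option D(W) is W)
B: W (go to A, an L position)
G: W (go to A, an L position)
C: W (go to A, an L position)
H: W (go to A, an L position)
From B, the L positions reachable in one move are: A, F, E. Any move reaching one of these is winning.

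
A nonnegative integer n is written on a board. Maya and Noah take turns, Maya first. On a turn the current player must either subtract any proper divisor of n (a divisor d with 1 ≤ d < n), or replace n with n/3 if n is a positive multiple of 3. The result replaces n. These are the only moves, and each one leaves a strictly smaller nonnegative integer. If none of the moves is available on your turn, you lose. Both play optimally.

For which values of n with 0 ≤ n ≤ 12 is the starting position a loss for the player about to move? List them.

Label each position W (a win for the player to move) or L (a loss). A position with no legal move is L; any other position is W exactly when some move reaches an L, and L when every move reaches a W.
n=0: no move → L
n=1: no move → L
n=2: W (go to 1, an L position)
n=3: W (go to 1, an L position)
n=4: L (options 2(W), 3(W) are all W)
n=5: W (go to 4, an L position)
n=6: W (go to 4, an L position)
n=7: L (sole option 6(W) is W)
n=8: W (go to 4, an L position)
n=9: L (options 3(W), 6(W), 8(W) are all W)
n=10: W (go to 9, an L position)
n=11: L (sole option 10(W) is W)
n=12: W (go to 4, an L position)
The losing starting values of n are exactly the entries labelled L in this table (6 of them).

0, 1, 4, 7, 9, 11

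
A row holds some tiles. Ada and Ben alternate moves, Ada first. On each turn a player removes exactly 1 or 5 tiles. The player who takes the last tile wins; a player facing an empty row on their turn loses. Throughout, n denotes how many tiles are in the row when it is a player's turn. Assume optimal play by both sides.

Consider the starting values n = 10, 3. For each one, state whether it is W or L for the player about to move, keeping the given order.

10: L, 3: W

Work bottom-up. With no move the player to move loses. Otherwise the position is W if at least one move leads to an L position for the opponent, and L if every move leads to a W.
n=0: no move → L
n=1: reaches L-position 0 → W
n=2: only reaches 1(W), which is W → L
n=3: reaches L-position 2 → W
n=4: only reaches 3(W), which is W → L
n=5: reaches L-position 4 → W
n=6: only reaches 5(W), 1(W), all W → L
n=7: reaches L-position 6 → W
n=8: only reaches 7(W), 3(W), all W → L
n=9: reaches L-position 8 → W
n=10: only reaches 9(W), 5(W), all W → L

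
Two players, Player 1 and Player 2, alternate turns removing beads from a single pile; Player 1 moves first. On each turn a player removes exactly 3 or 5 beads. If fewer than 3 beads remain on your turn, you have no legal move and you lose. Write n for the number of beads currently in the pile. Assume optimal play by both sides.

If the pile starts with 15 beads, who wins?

Player 1 wins.

Positions with no move are L. A position that does have a move is losing for the player to move precisely when every available move leads to a winning position for the opponent. Fill in the labels:
n=0: no move → L
n=1: no move → L
n=2: no move → L
n=3: can move to 0, which is L ⇒ W
n=4: can move to 1, which is L ⇒ W
n=5: can move to 2, which is L ⇒ W
n=6: can move to 1, which is L ⇒ W
n=7: can move to 2, which is L ⇒ W
n=8: moves to 5(W), 3(W); every one is W ⇒ L
n=9: moves to 6(W), 4(W); every one is W ⇒ L
n=10: moves to 7(W), 5(W); every one is W ⇒ L
n=11: can move to 8, which is L ⇒ W
n=12: can move to 9, which is L ⇒ W
n=13: can move to 10, which is L ⇒ W
n=14: can move to 9, which is L ⇒ W
n=15: can move to 10, which is L ⇒ W
From 15 Player 1 can remove 5, leaving 10, reaching an L position.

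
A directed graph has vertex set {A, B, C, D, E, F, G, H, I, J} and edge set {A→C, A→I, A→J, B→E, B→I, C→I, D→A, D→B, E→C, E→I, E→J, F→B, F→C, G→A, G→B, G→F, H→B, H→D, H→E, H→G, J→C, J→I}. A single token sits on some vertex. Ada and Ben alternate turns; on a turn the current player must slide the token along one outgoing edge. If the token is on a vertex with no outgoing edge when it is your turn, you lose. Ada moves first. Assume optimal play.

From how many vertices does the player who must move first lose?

3

Classify positions by backward induction: terminal positions (no move available) are L. From any other position, the mover wins iff some move reaches an L.
Every edge goes from a vertex to one that appears earlier in the order I, C, J, E, B, A, F, G, D, H, so processing vertices in that order labels each vertex after all of its successors.
I: no outgoing edge → L
C: reaches L-position I → W
J: reaches L-position I → W
E: reaches L-position I → W
B: reaches L-position I → W
A: reaches L-position I → W
F: only reaches B(W), C(W), all W → L
G: reaches L-position F → W
D: only reaches A(W), B(W), all W → L
H: reaches L-position D → W
The L vertices are D, F, I; that is 3 in all.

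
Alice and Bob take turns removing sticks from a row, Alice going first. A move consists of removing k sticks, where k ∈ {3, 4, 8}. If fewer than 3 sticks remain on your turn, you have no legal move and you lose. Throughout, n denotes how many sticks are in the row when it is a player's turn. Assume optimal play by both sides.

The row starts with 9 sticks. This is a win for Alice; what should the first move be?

Build the W/L table. Terminal = L. A non-terminal position is W if it has a move to some L; otherwise it is L.
n=0: no move → L
n=1: no move → L
n=2: no move → L
n=3: →0(L), so W
n=4: →1(L), so W
n=5: →2(L), so W
n=6: →2(L), so W
n=7: →4(W), 3(W) — all W, so L
n=8: →0(L), so W
n=9: →1(L), so W
From 9, the L positions reachable in one move are: 1.

Remove 8, leaving 1.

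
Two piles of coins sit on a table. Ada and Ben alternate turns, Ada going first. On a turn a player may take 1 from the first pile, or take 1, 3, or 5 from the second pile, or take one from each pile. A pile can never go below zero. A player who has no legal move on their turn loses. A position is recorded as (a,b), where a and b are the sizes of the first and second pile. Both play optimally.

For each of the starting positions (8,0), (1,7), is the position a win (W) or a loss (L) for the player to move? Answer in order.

(8,0): L, (1,7): W

Label each position W (a win for the player to move) or L (a loss). A position with no legal move is L; any other position is W exactly when some move reaches an L, and L when every move reaches a W.
No move ever increases a pile, so every position that can arise here has a ≤ 8 and b ≤ 7; it is enough to label the cells with 0 ≤ a ≤ 8 and 0 ≤ b ≤ 7.
Every move lowers a or b (never raises either), so fill the grid row by row in increasing a, and left to right within a row: each cell's successors are then already labelled.
      b=0  b=1  b=2  b=3  b=4  b=5  b=6  b=7
a=0:    L    W    L    W    L    W    L    W
a=1:    W    W    W    W    W    W    W    W
a=2:    L    W    L    W    L    W    L    W
a=3:    W    W    W    W    W    W    W    W
a=4:    L    W    L    W    L    W    L    W
a=5:    W    W    W    W    W    W    W    W
a=6:    L    W    L    W    L    W    L    W
a=7:    W    W    W    W    W    W    W    W
a=8:    L    W    L    W    L    W    L    W
Cells with no legal move (terminal, hence L): (0,0).
The remaining L cells, each justified by listing all of its moves:
(0,2): →(0,1)(W) only, which is W, so L
(0,4): →(0,3)(W), (0,1)(W) — all W, so L
(0,6): →(0,5)(W), (0,3)(W), (0,1)(W) — all W, so L
(2,0): →(1,0)(W) only, which is W, so L
(2,2): →(1,2)(W), (2,1)(W), (1,1)(W) — all W, so L
(2,4): →(1,4)(W), (2,3)(W), (2,1)(W), (1,3)(W) — all W, so L
(2,6): →(1,6)(W), (2,5)(W), (2,3)(W), (2,1)(W), (1,5)(W) — all W, so L
(4,0): →(3,0)(W) only, which is W, so L
(4,2): →(3,2)(W), (4,1)(W), (3,1)(W) — all W, so L
(4,4): →(3,4)(W), (4,3)(W), (4,1)(W), (3,3)(W) — all W, so L
(4,6): →(3,6)(W), (4,5)(W), (4,3)(W), (4,1)(W), (3,5)(W) — all W, so L
(6,0): →(5,0)(W) only, which is W, so L
(6,2): →(5,2)(W), (6,1)(W), (5,1)(W) — all W, so L
(6,4): →(5,4)(W), (6,3)(W), (6,1)(W), (5,3)(W) — all W, so L
(6,6): →(5,6)(W), (6,5)(W), (6,3)(W), (6,1)(W), (5,5)(W) — all W, so L
(8,0): →(7,0)(W) only, which is W, so L
(8,2): →(7,2)(W), (8,1)(W), (7,1)(W) — all W, so L
(8,4): →(7,4)(W), (8,3)(W), (8,1)(W), (7,3)(W) — all W, so L
(8,6): →(7,6)(W), (8,5)(W), (8,3)(W), (8,1)(W), (7,5)(W) — all W, so L
Every other cell has at least one move into one of the L cells above, so it is W.
(8,0): one of the L cells justified above, so L
(1,7): the move to (0,6) reaches an L cell, so W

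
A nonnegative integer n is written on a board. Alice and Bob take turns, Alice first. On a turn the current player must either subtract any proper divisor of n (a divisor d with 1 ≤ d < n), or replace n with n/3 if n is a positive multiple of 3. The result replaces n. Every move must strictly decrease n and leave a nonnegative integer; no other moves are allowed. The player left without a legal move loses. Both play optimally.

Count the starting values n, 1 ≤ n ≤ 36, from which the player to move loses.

14

Use the standard recursion: the mover loses at a terminal position; elsewhere, the mover wins exactly when some move hands the opponent an L position.
n=0: no move → L
n=1: no move → L
n=2: W (go to 1, an L position)
n=3: W (go to 1, an L position)
n=4: L (options 2(W), 3(W) are all W)
n=5: W (go to 4, an L position)
n=6: W (go to 4, an L position)
n=7: L (sole option 6(W) is W)
n=8: W (go to 4, an L position)
n=9: L (options 3(W), 6(W), 8(W) are all W)
n=10: W (go to 9, an L position)
n=11: L (sole option 10(W) is W)
n=12: W (go to 4, an L position)
n=13: L (sole option 12(W) is W)
n=14: W (go to 7, an L position)
n=15: L (options 5(W), 10(W), 12(W), 14(W) are all W)
n=16: W (go to 15, an L position)
n=17: L (sole option 16(W) is W)
n=18: W (go to 9, an L position)
n=19: L (sole option 18(W) is W)
n=20: W (go to 15, an L position)
n=21: W (go to 7, an L position)
n=22: W (go to 11, an L position)
n=23: L (sole option 22(W) is W)
n=24: W (go to 23, an L position)
n=25: L (options 20(W), 24(W) are all W)
n=26: W (go to 13, an L position)
n=27: W (go to 9, an L position)
n=28: L (options 14(W), 21(W), 24(W), 26(W), 27(W) are all W)
n=29: W (go to 28, an L position)
n=30: W (go to 15, an L position)
n=31: L (sole option 30(W) is W)
n=32: W (go to 28, an L position)
n=33: W (go to 11, an L position)
n=34: W (go to 17, an L position)
n=35: W (go to 28, an L position)
n=36: L (options 12(W), 18(W), 24(W), 27(W), 30(W), 32(W), 33(W), 34(W), 35(W) are all W)
L entries with 1 ≤ n ≤ 36 (n=0 is outside the asked range and is not counted): n = 1, 4, 7, 9, 11, 13, 15, 17, 19, 23, 25, 28, 31, 36; that makes 14.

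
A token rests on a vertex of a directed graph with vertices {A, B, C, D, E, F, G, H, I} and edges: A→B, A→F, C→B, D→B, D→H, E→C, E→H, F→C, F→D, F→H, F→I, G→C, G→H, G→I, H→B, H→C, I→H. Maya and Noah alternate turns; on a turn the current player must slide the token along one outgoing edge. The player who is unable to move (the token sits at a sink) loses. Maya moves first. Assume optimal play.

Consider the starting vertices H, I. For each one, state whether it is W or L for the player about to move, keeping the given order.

Positions with no move are L. A position that does have a move is losing for the player to move precisely when every available move leads to a winning position for the opponent. Fill in the labels:
Every edge goes from a vertex to one that appears earlier in the order B, C, H, D, I, F, E, G, A, so processing vertices in that order labels each vertex after all of its successors.
B: no outgoing edge → L
C: can move to B, which is L ⇒ W
H: can move to B, which is L ⇒ W
D: can move to B, which is L ⇒ W
I: the only move is to H(W), a W ⇒ L
F: can move to I, which is L ⇒ W
E: moves to H(W), C(W); every one is W ⇒ L
G: can move to I, which is L ⇒ W
A: can move to B, which is L ⇒ W

H: W, I: L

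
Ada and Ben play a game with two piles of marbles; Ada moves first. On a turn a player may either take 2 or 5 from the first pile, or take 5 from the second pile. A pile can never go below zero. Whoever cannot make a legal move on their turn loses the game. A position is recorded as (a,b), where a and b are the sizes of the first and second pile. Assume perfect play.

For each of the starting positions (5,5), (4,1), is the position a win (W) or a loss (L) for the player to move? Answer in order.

Classify positions by backward induction: terminal positions (no move available) are L. From any other position, the mover wins iff some move reaches an L.
No move ever increases a pile, so every position that can arise here has a ≤ 5 and b ≤ 5; it is enough to label the cells with 0 ≤ a ≤ 5 and 0 ≤ b ≤ 5.
Every move lowers a or b (never raises either), so fill the grid row by row in increasing a, and left to right within a row: each cell's successors are then already labelled.
      b=0  b=1  b=2  b=3  b=4  b=5
a=0:    L    L    L    L    L    W
a=1:    L    L    L    L    L    W
a=2:    W    W    W    W    W    L
a=3:    W    W    W    W    W    L
a=4:    L    L    L    L    L    W
a=5:    W    W    W    W    W    W
Cells with no legal move (terminal, hence L): (0,0), (0,1), (0,2), (0,3), (0,4), (1,0), (1,1), (1,2), (1,3), (1,4).
The remaining L cells, each justified by listing all of its moves:
(2,5): only reaches (0,5)(W), (2,0)(W), all W → L
(3,5): only reaches (1,5)(W), (3,0)(W), all W → L
(4,0): only reaches (2,0)(W), which is W → L
(4,1): only reaches (2,1)(W), which is W → L
(4,2): only reaches (2,2)(W), which is W → L
(4,3): only reaches (2,3)(W), which is W → L
(4,4): only reaches (2,4)(W), which is W → L
Every other cell has at least one move into one of the L cells above, so it is W.
(5,5): the move to (3,5) reaches an L cell, so W
(4,1): one of the L cells justified above, so L

(5,5): W, (4,1): L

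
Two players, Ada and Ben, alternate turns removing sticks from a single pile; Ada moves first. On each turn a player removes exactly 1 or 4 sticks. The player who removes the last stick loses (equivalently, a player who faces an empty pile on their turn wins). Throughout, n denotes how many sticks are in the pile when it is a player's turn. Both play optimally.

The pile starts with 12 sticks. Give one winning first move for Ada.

Remove 1, leaving 11.

Compute win/loss labels from the base case upward. A position with no move is W. Any other position is W if it can reach an L in one move, else L.
n=0: no move; the opponent has just taken the last stick and therefore loses → W
n=1: L (sole option 0(W) is W)
n=2: W (go to 1, an L position)
n=3: L (sole option 2(W) is W)
n=4: W (go to 3, an L position)
n=5: W (go to 1, an L position)
n=6: L (options 5(W), 2(W) are all W)
n=7: W (go to 6, an L position)
n=8: L (options 7(W), 4(W) are all W)
n=9: W (go to 8, an L position)
n=10: W (go to 6, an L position)
n=11: L (options 10(W), 7(W) are all W)
n=12: W (go to 11, an L position)
From 12, the L positions reachable in one move are: 11, 8. Any move reaching one of these is winning.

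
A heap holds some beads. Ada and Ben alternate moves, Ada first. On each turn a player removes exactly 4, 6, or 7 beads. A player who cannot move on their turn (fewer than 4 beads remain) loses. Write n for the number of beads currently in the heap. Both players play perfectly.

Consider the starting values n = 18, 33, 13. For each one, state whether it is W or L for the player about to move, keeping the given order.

18: W, 33: L, 13: L

Use the standard recursion: the mover loses at a terminal position; elsewhere, the mover wins exactly when some move hands the opponent an L position.
n=0: no move → L
n=1: no move → L
n=2: no move → L
n=3: no move → L
n=4: W (go to 0, an L position)
n=5: W (go to 1, an L position)
n=6: W (go to 2, an L position)
n=7: W (go to 3, an L position)
n=8: W (go to 2, an L position)
n=9: W (go to 3, an L position)
n=10: W (go to 3, an L position)
n=11: L (options 7(W), 5(W), 4(W) are all W)
n=12: L (options 8(W), 6(W), 5(W) are all W)
n=13: L (options 9(W), 7(W), 6(W) are all W)
n=14: L (options 10(W), 8(W), 7(W) are all W)
n=15: W (go to 11, an L position)
n=16: W (go to 12, an L position)
n=17: W (go to 13, an L position)
n=18: W (go to 14, an L position)
n=19: W (go to 13, an L position)
n=20: W (go to 14, an L position)
n=21: W (go to 14, an L position)
n=22: L (options 18(W), 16(W), 15(W) are all W)
n=23: L (options 19(W), 17(W), 16(W) are all W)
n=24: L (options 20(W), 18(W), 17(W) are all W)
n=25: L (options 21(W), 19(W), 18(W) are all W)
n=26: W (go to 22, an L position)
n=27: W (go to 23, an L position)
n=28: W (go to 24, an L position)
n=29: W (go to 25, an L position)
n=30: W (go to 24, an L position)
n=31: W (go to 25, an L position)
n=32: W (go to 25, an L position)
n=33: L (options 29(W), 27(W), 26(W) are all W)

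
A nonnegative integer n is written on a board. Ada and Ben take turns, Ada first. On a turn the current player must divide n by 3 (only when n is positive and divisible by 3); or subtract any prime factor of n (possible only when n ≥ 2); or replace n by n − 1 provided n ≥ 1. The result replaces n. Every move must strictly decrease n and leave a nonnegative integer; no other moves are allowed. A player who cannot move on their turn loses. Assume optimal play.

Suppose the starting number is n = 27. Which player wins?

Ben wins.

Classify positions by backward induction: terminal positions (no move available) are L. From any other position, the mover wins iff some move reaches an L.
n=0: no move → L
n=1: W (go to 0, an L position)
n=2: W (go to 0, an L position)
n=3: W (go to 0, an L position)
n=4: L (options 2(W), 3(W) are all W)
n=5: W (go to 0, an L position)
n=6: W (go to 4, an L position)
n=7: W (go to 0, an L position)
n=8: L (options 6(W), 7(W) are all W)
n=9: W (go to 8, an L position)
n=10: W (go to 8, an L position)
n=11: W (go to 0, an L position)
n=12: W (go to 4, an L position)
n=13: W (go to 0, an L position)
n=14: L (options 7(W), 12(W), 13(W) are all W)
n=15: W (go to 14, an L position)
n=16: W (go to 14, an L position)
n=17: W (go to 0, an L position)
n=18: L (options 6(W), 15(W), 16(W), 17(W) are all W)
n=19: W (go to 0, an L position)
n=20: W (go to 18, an L position)
n=21: W (go to 14, an L position)
n=22: L (options 11(W), 20(W), 21(W) are all W)
n=23: W (go to 0, an L position)
n=24: W (go to 8, an L position)
n=25: L (options 20(W), 24(W) are all W)
n=26: W (go to 25, an L position)
n=27: L (options 9(W), 24(W), 26(W) are all W)
The starting position 27 is L: whatever Ada does, the opponent receives a W position.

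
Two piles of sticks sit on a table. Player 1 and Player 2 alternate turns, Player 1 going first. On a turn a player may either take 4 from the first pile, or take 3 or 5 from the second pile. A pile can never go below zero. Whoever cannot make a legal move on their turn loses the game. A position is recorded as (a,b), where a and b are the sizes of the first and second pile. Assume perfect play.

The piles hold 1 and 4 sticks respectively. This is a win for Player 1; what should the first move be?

Use the standard recursion: the mover loses at a terminal position; elsewhere, the mover wins exactly when some move hands the opponent an L position.
No move ever increases a pile, so every position that can arise here has a ≤ 1 and b ≤ 4; it is enough to label the cells with 0 ≤ a ≤ 1 and 0 ≤ b ≤ 4.
Every move lowers a or b (never raises either), so fill the grid row by row in increasing a, and left to right within a row: each cell's successors are then already labelled.
      b=0  b=1  b=2  b=3  b=4
a=0:    L    L    L    W    W
a=1:    L    L    L    W    W
Cells with no legal move (terminal, hence L): (0,0), (0,1), (0,2), (1,0), (1,1), (1,2).
Every other cell has at least one move into one of the L cells above, so it is W.
From (1,4), the L positions reachable in one move are: (1,1).

Move to (1,1).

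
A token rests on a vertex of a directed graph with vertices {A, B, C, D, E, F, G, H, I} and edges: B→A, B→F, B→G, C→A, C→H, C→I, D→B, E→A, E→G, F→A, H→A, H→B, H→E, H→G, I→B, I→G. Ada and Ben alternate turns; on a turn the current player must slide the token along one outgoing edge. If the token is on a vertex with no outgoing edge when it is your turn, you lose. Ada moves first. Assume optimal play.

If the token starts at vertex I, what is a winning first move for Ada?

Build the W/L table. Terminal = L. A non-terminal position is W if it has a move to some L; otherwise it is L.
Every edge goes from a vertex to one that appears earlier in the order A, G, F, B, E, H, I, C, D, so processing vertices in that order labels each vertex after all of its successors.
A: no outgoing edge → L
G: no outgoing edge → L
F: reaches L-position A → W
B: reaches L-position G → W
E: reaches L-position G → W
H: reaches L-position G → W
I: reaches L-position G → W
C: reaches L-position A → W
D: only reaches B(W), which is W → L
From I, the L positions reachable in one move are: G.

Move to G.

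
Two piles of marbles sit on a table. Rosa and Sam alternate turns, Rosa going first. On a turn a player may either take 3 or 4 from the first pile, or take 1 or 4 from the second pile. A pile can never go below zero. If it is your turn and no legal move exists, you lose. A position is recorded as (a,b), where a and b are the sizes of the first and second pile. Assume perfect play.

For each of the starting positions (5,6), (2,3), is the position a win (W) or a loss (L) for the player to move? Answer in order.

(5,6): L, (2,3): W

Work bottom-up. With no move the player to move loses. Otherwise the position is W if at least one move leads to an L position for the opponent, and L if every move leads to a W.
No move ever increases a pile, so every position that can arise here has a ≤ 5 and b ≤ 6; it is enough to label the cells with 0 ≤ a ≤ 5 and 0 ≤ b ≤ 6.
Every move lowers a or b (never raises either), so fill the grid row by row in increasing a, and left to right within a row: each cell's successors are then already labelled.
      b=0  b=1  b=2  b=3  b=4  b=5  b=6
a=0:    L    W    L    W    W    L    W
a=1:    L    W    L    W    W    L    W
a=2:    L    W    L    W    W    L    W
a=3:    W    L    W    L    W    W    L
a=4:    W    L    W    L    W    W    L
a=5:    W    L    W    L    W    W    L
Cells with no legal move (terminal, hence L): (0,0), (1,0), (2,0).
The remaining L cells, each justified by listing all of its moves:
(0,2): only reaches (0,1)(W), which is W → L
(0,5): only reaches (0,4)(W), (0,1)(W), all W → L
(1,2): only reaches (1,1)(W), which is W → L
(1,5): only reaches (1,4)(W), (1,1)(W), all W → L
(2,2): only reaches (2,1)(W), which is W → L
(2,5): only reaches (2,4)(W), (2,1)(W), all W → L
(3,1): only reaches (0,1)(W), (3,0)(W), all W → L
(3,3): only reaches (0,3)(W), (3,2)(W), all W → L
(3,6): only reaches (0,6)(W), (3,5)(W), (3,2)(W), all W → L
(4,1): only reaches (1,1)(W), (0,1)(W), (4,0)(W), all W → L
(4,3): only reaches (1,3)(W), (0,3)(W), (4,2)(W), all W → L
(4,6): only reaches (1,6)(W), (0,6)(W), (4,5)(W), (4,2)(W), all W → L
(5,1): only reaches (2,1)(W), (1,1)(W), (5,0)(W), all W → L
(5,3): only reaches (2,3)(W), (1,3)(W), (5,2)(W), all W → L
(5,6): only reaches (2,6)(W), (1,6)(W), (5,5)(W), (5,2)(W), all W → L
Every other cell has at least one move into one of the L cells above, so it is W.
(5,6): one of the L cells justified above, so L
(2,3): the move to (2,2) reaches an L cell, so W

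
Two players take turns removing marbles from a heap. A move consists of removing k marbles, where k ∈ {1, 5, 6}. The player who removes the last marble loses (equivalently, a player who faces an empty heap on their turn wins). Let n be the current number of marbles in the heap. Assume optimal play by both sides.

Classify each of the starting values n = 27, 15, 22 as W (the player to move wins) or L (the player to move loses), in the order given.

27: L, 15: W, 22: W

Label each position W (a win for the player to move) or L (a loss). A position with no legal move is W; any other position is W exactly when some move reaches an L, and L when every move reaches a W.
n=0: no move; the opponent has just taken the last marble and therefore loses → W
n=1: the only move is to 0(W), a W ⇒ L
n=2: can move to 1, which is L ⇒ W
n=3: the only move is to 2(W), a W ⇒ L
n=4: can move to 3, which is L ⇒ W
n=5: moves to 4(W), 0(W); every one is W ⇒ L
n=6: can move to 5, which is L ⇒ W
n=7: can move to 1, which is L ⇒ W
n=8: can move to 3, which is L ⇒ W
n=9: can move to 3, which is L ⇒ W
n=10: can move to 5, which is L ⇒ W
n=11: can move to 5, which is L ⇒ W
n=12: moves to 11(W), 7(W), 6(W); every one is W ⇒ L
n=13: can move to 12, which is L ⇒ W
n=14: moves to 13(W), 9(W), 8(W); every one is W ⇒ L
n=15: can move to 14, which is L ⇒ W
n=16: moves to 15(W), 11(W), 10(W); every one is W ⇒ L
n=17: can move to 16, which is L ⇒ W
n=18: can move to 12, which is L ⇒ W
n=19: can move to 14, which is L ⇒ W
n=20: can move to 14, which is L ⇒ W
n=21: can move to 16, which is L ⇒ W
n=22: can move to 16, which is L ⇒ W
n=23: moves to 22(W), 18(W), 17(W); every one is W ⇒ L
n=24: can move to 23, which is L ⇒ W
n=25: moves to 24(W), 20(W), 19(W); every one is W ⇒ L
n=26: can move to 25, which is L ⇒ W
n=27: moves to 26(W), 22(W), 21(W); every one is W ⇒ L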